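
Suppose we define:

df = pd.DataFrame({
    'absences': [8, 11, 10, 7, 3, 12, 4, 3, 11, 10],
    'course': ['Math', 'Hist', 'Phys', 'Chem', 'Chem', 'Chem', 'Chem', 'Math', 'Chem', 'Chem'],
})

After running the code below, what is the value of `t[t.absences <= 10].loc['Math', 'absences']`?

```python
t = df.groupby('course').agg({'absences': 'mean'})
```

5.5

group by course, mean of absences:
         absences
course           
Chem     7.833333
Hist    11.000000
Math     5.500000
Phys    10.000000
filter rows where absences <= 10:
         absences
course           
Chem     7.833333
Math     5.500000
Phys    10.000000
Hence 5.5.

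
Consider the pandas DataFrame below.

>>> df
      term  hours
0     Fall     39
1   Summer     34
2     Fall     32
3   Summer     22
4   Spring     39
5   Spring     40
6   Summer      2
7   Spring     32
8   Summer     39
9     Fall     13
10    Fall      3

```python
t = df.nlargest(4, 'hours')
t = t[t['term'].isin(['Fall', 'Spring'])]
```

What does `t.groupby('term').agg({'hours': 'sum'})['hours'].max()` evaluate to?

take 4 rows with largest hours:
     term  hours
5  Spring     40
0    Fall     39
4  Spring     39
8  Summer     39
filter rows where term in ['Fall', 'Spring']:
     term  hours
5  Spring     40
0    Fall     39
4  Spring     39
group by term, sum of hours:
        hours
term         
Fall       39
Spring     79
So max() = 79.

79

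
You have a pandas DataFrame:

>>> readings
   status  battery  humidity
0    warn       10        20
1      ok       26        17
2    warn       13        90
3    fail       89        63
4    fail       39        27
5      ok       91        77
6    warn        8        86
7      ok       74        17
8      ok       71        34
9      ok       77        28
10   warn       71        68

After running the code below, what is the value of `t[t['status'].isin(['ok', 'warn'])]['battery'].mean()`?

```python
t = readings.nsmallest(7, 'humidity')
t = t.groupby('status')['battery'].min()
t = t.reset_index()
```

18.0

take 7 rows with smallest humidity:
  status  battery  humidity
1     ok       26        17
7     ok       74        17
0   warn       10        20
4   fail       39        27
9     ok       77        28
8     ok       71        34
3   fail       89        63
group by status, min of battery:
status
fail    39
ok      26
warn    10
Name: battery, dtype: int64
reset_index():
  status  battery
0   fail       39
1     ok       26
2   warn       10
filter rows where status in ['ok', 'warn']:
  status  battery
1     ok       26
2   warn       10
Hence 18.0.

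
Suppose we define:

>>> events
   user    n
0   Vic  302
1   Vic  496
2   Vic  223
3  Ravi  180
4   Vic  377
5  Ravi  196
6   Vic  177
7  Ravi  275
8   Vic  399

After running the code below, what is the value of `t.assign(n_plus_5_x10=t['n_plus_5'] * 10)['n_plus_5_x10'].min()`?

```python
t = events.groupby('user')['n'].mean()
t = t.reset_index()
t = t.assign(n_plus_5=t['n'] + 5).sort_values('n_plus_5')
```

group by user, mean of n:
user
Ravi    217.0
Vic     329.0
Name: n, dtype: float64
reset_index():
   user      n
0  Ravi  217.0
1   Vic  329.0
add column n_plus_5 = t['n'] + 5:
   user      n  n_plus_5
0  Ravi  217.0     222.0
1   Vic  329.0     334.0
sort by n_plus_5:
   user      n  n_plus_5
0  Ravi  217.0     222.0
1   Vic  329.0     334.0
add column n_plus_5_x10 = t['n_plus_5'] * 10:
   user      n  n_plus_5  n_plus_5_x10
0  Ravi  217.0     222.0        2220.0
1   Vic  329.0     334.0        3340.0
The min of column 'n_plus_5_x10' is 2220.0.

2220.0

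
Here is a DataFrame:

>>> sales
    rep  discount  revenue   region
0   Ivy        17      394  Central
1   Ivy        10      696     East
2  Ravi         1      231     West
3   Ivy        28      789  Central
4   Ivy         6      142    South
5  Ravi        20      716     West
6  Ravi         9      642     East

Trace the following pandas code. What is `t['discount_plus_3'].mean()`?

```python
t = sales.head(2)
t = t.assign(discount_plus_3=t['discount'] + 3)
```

16.5

take first 2 rows:
   rep  discount  revenue   region
0  Ivy        17      394  Central
1  Ivy        10      696     East
add column discount_plus_3 = t['discount'] + 3:
   rep  discount  revenue   region  discount_plus_3
0  Ivy        17      394  Central               20
1  Ivy        10      696     East               13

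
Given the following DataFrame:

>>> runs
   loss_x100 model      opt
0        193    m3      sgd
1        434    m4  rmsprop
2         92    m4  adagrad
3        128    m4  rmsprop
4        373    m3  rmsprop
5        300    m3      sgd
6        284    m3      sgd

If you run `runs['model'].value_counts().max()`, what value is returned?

4

value_counts of model:
model
m3    4
m4    3
Name: count, dtype: int64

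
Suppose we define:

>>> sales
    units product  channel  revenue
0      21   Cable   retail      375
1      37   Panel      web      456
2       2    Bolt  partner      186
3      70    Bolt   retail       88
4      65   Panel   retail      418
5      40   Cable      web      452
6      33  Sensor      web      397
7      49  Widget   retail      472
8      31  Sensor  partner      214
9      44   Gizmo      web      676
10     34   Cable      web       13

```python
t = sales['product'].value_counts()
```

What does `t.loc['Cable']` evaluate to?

3

value_counts of product:
product
Cable     3
Panel     2
Bolt      2
Sensor    2
Widget    1
Gizmo     1
Name: count, dtype: int64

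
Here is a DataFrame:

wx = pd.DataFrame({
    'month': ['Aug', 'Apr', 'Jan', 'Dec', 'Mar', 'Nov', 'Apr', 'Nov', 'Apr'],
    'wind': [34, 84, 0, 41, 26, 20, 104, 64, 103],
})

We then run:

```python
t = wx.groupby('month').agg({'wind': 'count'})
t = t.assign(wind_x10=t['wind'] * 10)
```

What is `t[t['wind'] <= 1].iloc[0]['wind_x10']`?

group by month, count of wind:
       wind
month      
Apr       3
Aug       1
Dec       1
Jan       1
Mar       1
Nov       2
add column wind_x10 = t['wind'] * 10:
       wind  wind_x10
month                
Apr       3        30
Aug       1        10
Dec       1        10
Jan       1        10
Mar       1        10
Nov       2        20
filter rows where wind <= 1:
       wind  wind_x10
month                
Aug       1        10
Dec       1        10
Jan       1        10
Mar       1        10

10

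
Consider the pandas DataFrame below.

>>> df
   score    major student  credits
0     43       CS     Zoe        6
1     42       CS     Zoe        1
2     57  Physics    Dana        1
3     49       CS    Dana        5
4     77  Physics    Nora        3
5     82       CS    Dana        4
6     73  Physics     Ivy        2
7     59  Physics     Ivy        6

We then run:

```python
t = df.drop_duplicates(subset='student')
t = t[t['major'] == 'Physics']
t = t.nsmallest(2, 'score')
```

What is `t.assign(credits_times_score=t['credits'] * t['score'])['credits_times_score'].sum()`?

drop duplicate student (keep=first):
   score    major student  credits
0     43       CS     Zoe        6
2     57  Physics    Dana        1
4     77  Physics    Nora        3
6     73  Physics     Ivy        2
filter rows where major == 'Physics':
   score    major student  credits
2     57  Physics    Dana        1
4     77  Physics    Nora        3
6     73  Physics     Ivy        2
take 2 rows with smallest score:
   score    major student  credits
2     57  Physics    Dana        1
6     73  Physics     Ivy        2
add column credits_times_score = t['credits'] * t['score']:
   score    major student  credits  credits_times_score
2     57  Physics    Dana        1                   57
6     73  Physics     Ivy        2                  146
Hence 203.

203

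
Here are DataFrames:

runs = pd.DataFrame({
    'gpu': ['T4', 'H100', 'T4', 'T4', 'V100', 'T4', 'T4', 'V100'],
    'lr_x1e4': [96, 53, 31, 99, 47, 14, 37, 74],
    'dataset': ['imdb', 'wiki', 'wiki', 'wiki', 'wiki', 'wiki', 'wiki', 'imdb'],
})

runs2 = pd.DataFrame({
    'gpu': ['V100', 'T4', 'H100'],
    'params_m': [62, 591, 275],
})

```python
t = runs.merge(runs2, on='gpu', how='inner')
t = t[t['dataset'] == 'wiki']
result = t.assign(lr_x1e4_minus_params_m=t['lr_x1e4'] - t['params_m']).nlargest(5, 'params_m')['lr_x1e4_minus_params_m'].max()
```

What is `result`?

-222

merge on 'gpu' (how='inner') → 8 rows:
    gpu  lr_x1e4 dataset  params_m
0    T4       96    imdb       591
1  H100       53    wiki       275
2    T4       31    wiki       591
3    T4       99    wiki       591
4  V100       47    wiki        62
5    T4       14    wiki       591
6    T4       37    wiki       591
7  V100       74    imdb        62
filter rows where dataset == 'wiki':
    gpu  lr_x1e4 dataset  params_m
1  H100       53    wiki       275
2    T4       31    wiki       591
3    T4       99    wiki       591
4  V100       47    wiki        62
5    T4       14    wiki       591
6    T4       37    wiki       591
add column lr_x1e4_minus_params_m = t['lr_x1e4'] - t['params_m']:
    gpu  lr_x1e4 dataset  params_m  lr_x1e4_minus_params_m
1  H100       53    wiki       275                    -222
2    T4       31    wiki       591                    -560
3    T4       99    wiki       591                    -492
4  V100       47    wiki        62                     -15
5    T4       14    wiki       591                    -577
6    T4       37    wiki       591                    -554
take 5 rows with largest params_m:
    gpu  lr_x1e4 dataset  params_m  lr_x1e4_minus_params_m
2    T4       31    wiki       591                    -560
3    T4       99    wiki       591                    -492
5    T4       14    wiki       591                    -577
6    T4       37    wiki       591                    -554
1  H100       53    wiki       275                    -222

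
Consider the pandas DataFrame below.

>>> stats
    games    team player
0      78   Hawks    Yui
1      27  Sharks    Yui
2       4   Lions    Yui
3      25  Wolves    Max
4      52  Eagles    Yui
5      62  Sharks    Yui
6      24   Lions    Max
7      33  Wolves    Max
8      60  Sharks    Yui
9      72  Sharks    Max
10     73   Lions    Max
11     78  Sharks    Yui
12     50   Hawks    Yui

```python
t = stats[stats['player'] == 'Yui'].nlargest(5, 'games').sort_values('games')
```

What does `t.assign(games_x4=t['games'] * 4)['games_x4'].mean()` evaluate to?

264.0

filter rows where player == 'Yui':
    games    team player
0      78   Hawks    Yui
1      27  Sharks    Yui
2       4   Lions    Yui
4      52  Eagles    Yui
5      62  Sharks    Yui
8      60  Sharks    Yui
11     78  Sharks    Yui
12     50   Hawks    Yui
take 5 rows with largest games:
    games    team player
0      78   Hawks    Yui
11     78  Sharks    Yui
5      62  Sharks    Yui
8      60  Sharks    Yui
4      52  Eagles    Yui
sort by games:
    games    team player
4      52  Eagles    Yui
8      60  Sharks    Yui
5      62  Sharks    Yui
0      78   Hawks    Yui
11     78  Sharks    Yui
add column games_x4 = t['games'] * 4:
    games    team player  games_x4
4      52  Eagles    Yui       208
8      60  Sharks    Yui       240
5      62  Sharks    Yui       248
0      78   Hawks    Yui       312
11     78  Sharks    Yui       312
Hence 264.0.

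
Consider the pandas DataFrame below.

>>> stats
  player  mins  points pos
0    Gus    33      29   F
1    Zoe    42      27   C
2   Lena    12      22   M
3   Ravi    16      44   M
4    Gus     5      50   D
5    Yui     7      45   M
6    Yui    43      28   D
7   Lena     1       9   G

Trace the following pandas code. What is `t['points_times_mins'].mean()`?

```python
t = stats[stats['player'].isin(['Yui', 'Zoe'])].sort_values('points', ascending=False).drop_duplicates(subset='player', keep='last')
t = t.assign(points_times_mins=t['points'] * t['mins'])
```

1169.0

filter rows where player in ['Yui', 'Zoe']:
  player  mins  points pos
1    Zoe    42      27   C
5    Yui     7      45   M
6    Yui    43      28   D
sort by points descending:
  player  mins  points pos
5    Yui     7      45   M
6    Yui    43      28   D
1    Zoe    42      27   C
drop duplicate player (keep=last):
  player  mins  points pos
6    Yui    43      28   D
1    Zoe    42      27   C
add column points_times_mins = t['points'] * t['mins']:
  player  mins  points pos  points_times_mins
6    Yui    43      28   D               1204
1    Zoe    42      27   C               1134
Taking the mean of column 'points_times_mins' gives 1169.0.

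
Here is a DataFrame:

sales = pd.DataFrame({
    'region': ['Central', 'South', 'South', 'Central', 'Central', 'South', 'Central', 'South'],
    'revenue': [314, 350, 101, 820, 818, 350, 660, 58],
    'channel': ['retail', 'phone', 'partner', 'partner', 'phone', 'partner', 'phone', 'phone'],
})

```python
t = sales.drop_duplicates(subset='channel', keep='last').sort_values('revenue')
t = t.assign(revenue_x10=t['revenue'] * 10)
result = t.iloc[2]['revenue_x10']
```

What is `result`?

drop duplicate channel (keep=last):
    region  revenue  channel
0  Central      314   retail
5    South      350  partner
7    South       58    phone
sort by revenue:
    region  revenue  channel
7    South       58    phone
0  Central      314   retail
5    South      350  partner
add column revenue_x10 = t['revenue'] * 10:
    region  revenue  channel  revenue_x10
7    South       58    phone          580
0  Central      314   retail         3140
5    South      350  partner         3500

3500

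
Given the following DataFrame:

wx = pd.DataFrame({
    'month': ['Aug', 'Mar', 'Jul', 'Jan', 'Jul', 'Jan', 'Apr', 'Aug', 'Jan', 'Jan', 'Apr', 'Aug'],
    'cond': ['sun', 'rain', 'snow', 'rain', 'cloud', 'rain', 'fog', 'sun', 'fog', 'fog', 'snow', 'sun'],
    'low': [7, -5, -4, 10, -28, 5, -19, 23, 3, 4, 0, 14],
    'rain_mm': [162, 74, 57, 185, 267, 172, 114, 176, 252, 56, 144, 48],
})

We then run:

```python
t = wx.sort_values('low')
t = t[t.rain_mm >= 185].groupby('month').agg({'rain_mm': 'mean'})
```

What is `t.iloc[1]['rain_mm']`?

sort by low:
   month   cond  low  rain_mm
4    Jul  cloud  -28      267
6    Apr    fog  -19      114
1    Mar   rain   -5       74
2    Jul   snow   -4       57
10   Apr   snow    0      144
8    Jan    fog    3      252
9    Jan    fog    4       56
5    Jan   rain    5      172
0    Aug    sun    7      162
3    Jan   rain   10      185
11   Aug    sun   14       48
7    Aug    sun   23      176
filter rows where rain_mm >= 185:
  month   cond  low  rain_mm
4   Jul  cloud  -28      267
8   Jan    fog    3      252
3   Jan   rain   10      185
group by month, mean of rain_mm:
       rain_mm
month         
Jan      218.5
Jul      267.0
Then the value at position 1, column 'rain_mm': 267.0

267.0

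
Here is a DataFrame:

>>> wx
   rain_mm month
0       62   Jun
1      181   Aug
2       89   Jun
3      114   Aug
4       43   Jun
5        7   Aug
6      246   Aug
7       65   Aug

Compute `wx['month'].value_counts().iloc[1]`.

3

value_counts of month:
month
Aug    5
Jun    3
Name: count, dtype: int64
Reading off the value at position 1, we get 3.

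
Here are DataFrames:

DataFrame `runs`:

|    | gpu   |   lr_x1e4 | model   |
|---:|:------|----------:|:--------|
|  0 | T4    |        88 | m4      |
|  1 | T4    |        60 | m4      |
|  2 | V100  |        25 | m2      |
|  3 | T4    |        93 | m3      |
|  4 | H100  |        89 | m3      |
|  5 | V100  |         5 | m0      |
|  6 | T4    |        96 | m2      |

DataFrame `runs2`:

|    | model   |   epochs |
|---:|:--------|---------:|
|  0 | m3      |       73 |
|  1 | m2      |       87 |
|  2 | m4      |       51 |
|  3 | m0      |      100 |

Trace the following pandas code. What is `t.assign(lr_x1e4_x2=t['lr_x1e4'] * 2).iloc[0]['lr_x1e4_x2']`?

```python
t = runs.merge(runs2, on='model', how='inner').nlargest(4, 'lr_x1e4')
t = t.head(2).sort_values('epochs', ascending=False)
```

192

merge on 'model' (how='inner') → 7 rows:
    gpu  lr_x1e4 model  epochs
0    T4       88    m4      51
1    T4       60    m4      51
2  V100       25    m2      87
3    T4       93    m3      73
4  H100       89    m3      73
5  V100        5    m0     100
6    T4       96    m2      87
take 4 rows with largest lr_x1e4:
    gpu  lr_x1e4 model  epochs
6    T4       96    m2      87
3    T4       93    m3      73
4  H100       89    m3      73
0    T4       88    m4      51
take first 2 rows:
  gpu  lr_x1e4 model  epochs
6  T4       96    m2      87
3  T4       93    m3      73
sort by epochs descending:
  gpu  lr_x1e4 model  epochs
6  T4       96    m2      87
3  T4       93    m3      73
add column lr_x1e4_x2 = t['lr_x1e4'] * 2:
  gpu  lr_x1e4 model  epochs  lr_x1e4_x2
6  T4       96    m2      87         192
3  T4       93    m3      73         186
The value at position 0, column 'lr_x1e4_x2' is 192.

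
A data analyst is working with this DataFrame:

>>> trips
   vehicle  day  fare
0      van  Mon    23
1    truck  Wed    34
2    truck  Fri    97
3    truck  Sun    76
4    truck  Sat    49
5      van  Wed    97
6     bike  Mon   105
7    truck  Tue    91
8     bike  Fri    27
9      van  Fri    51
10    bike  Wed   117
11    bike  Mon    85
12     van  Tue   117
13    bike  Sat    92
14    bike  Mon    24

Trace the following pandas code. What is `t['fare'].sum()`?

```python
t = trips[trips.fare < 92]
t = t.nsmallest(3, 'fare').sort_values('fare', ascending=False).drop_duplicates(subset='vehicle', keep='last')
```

filter rows where fare < 92:
   vehicle  day  fare
0      van  Mon    23
1    truck  Wed    34
3    truck  Sun    76
4    truck  Sat    49
7    truck  Tue    91
8     bike  Fri    27
9      van  Fri    51
11    bike  Mon    85
14    bike  Mon    24
take 3 rows with smallest fare:
   vehicle  day  fare
0      van  Mon    23
14    bike  Mon    24
8     bike  Fri    27
sort by fare descending:
   vehicle  day  fare
8     bike  Fri    27
14    bike  Mon    24
0      van  Mon    23
drop duplicate vehicle (keep=last):
   vehicle  day  fare
14    bike  Mon    24
0      van  Mon    23
The sum of column 'fare' is 47.

47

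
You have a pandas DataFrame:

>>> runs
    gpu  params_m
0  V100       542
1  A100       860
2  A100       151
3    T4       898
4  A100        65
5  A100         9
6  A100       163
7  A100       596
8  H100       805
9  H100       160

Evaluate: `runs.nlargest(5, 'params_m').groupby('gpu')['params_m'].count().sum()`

5

take 5 rows with largest params_m:
    gpu  params_m
3    T4       898
1  A100       860
8  H100       805
7  A100       596
0  V100       542
group by gpu, count of params_m:
gpu
A100    2
H100    1
T4      1
V100    1
Name: params_m, dtype: int64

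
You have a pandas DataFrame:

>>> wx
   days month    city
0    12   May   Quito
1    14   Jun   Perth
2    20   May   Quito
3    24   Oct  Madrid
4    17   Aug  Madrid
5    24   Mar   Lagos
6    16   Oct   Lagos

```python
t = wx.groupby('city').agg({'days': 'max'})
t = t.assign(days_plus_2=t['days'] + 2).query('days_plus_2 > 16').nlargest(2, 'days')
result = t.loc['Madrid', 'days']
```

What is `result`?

group by city, max of days:
        days
city        
Lagos     24
Madrid    24
Perth     14
Quito     20
add column days_plus_2 = t['days'] + 2:
        days  days_plus_2
city                     
Lagos     24           26
Madrid    24           26
Perth     14           16
Quito     20           22
filter rows where days_plus_2 > 16:
        days  days_plus_2
city                     
Lagos     24           26
Madrid    24           26
Quito     20           22
take 2 rows with largest days:
        days  days_plus_2
city                     
Lagos     24           26
Madrid    24           26

24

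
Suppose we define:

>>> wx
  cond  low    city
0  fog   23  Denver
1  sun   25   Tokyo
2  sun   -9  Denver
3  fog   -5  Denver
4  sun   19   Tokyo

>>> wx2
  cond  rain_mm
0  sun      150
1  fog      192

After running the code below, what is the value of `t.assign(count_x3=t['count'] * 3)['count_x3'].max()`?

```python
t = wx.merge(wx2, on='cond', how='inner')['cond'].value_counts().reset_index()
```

9

merge on 'cond' (how='inner') → 5 rows:
  cond  low    city  rain_mm
0  fog   23  Denver      192
1  sun   25   Tokyo      150
2  sun   -9  Denver      150
3  fog   -5  Denver      192
4  sun   19   Tokyo      150
value_counts of cond:
cond
sun    3
fog    2
Name: count, dtype: int64
reset_index():
  cond  count
0  sun      3
1  fog      2
add column count_x3 = t['count'] * 3:
  cond  count  count_x3
0  sun      3         9
1  fog      2         6
max of column 'count_x3' → 9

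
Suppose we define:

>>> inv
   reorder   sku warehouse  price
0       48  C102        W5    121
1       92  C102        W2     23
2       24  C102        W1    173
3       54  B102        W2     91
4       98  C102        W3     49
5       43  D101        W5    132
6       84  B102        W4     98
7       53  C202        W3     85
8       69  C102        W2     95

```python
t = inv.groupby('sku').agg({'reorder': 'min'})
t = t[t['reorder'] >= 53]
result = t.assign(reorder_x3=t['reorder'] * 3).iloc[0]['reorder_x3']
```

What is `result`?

162

group by sku, min of reorder:
      reorder
sku          
B102       54
C102       24
C202       53
D101       43
filter rows where reorder >= 53:
      reorder
sku          
B102       54
C202       53
add column reorder_x3 = t['reorder'] * 3:
      reorder  reorder_x3
sku                      
B102       54         162
C202       53         159
Hence 162.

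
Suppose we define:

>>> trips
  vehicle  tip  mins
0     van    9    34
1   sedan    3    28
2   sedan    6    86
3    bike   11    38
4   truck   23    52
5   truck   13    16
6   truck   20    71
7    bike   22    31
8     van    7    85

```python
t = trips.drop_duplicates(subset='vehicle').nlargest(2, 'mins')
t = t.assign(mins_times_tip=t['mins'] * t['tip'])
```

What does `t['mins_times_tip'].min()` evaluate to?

drop duplicate vehicle (keep=first):
  vehicle  tip  mins
0     van    9    34
1   sedan    3    28
3    bike   11    38
4   truck   23    52
take 2 rows with largest mins:
  vehicle  tip  mins
4   truck   23    52
3    bike   11    38
add column mins_times_tip = t['mins'] * t['tip']:
  vehicle  tip  mins  mins_times_tip
4   truck   23    52            1196
3    bike   11    38             418
min of column 'mins_times_tip' → 418

418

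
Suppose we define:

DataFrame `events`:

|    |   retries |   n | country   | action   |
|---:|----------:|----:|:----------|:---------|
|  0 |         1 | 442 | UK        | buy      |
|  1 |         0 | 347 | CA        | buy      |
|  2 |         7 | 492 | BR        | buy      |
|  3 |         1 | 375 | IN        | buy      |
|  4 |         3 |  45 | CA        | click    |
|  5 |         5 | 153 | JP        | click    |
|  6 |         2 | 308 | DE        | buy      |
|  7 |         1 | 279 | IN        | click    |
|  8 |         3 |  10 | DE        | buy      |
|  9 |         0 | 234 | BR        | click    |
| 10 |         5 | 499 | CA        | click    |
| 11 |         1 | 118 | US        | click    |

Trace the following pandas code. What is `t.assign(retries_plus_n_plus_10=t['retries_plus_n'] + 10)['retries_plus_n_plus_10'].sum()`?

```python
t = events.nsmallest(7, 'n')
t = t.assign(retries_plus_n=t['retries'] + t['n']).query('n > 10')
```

1209

take 7 rows with smallest n:
    retries    n country action
8         3   10      DE    buy
4         3   45      CA  click
11        1  118      US  click
5         5  153      JP  click
9         0  234      BR  click
7         1  279      IN  click
6         2  308      DE    buy
add column retries_plus_n = t['retries'] + t['n']:
    retries    n country action  retries_plus_n
8         3   10      DE    buy              13
4         3   45      CA  click              48
11        1  118      US  click             119
5         5  153      JP  click             158
9         0  234      BR  click             234
7         1  279      IN  click             280
6         2  308      DE    buy             310
filter rows where n > 10:
    retries    n country action  retries_plus_n
4         3   45      CA  click              48
11        1  118      US  click             119
5         5  153      JP  click             158
9         0  234      BR  click             234
7         1  279      IN  click             280
6         2  308      DE    buy             310
add column retries_plus_n_plus_10 = t['retries_plus_n'] + 10:
    retries    n country action  retries_plus_n  retries_plus_n_plus_10
4         3   45      CA  click              48                      58
11        1  118      US  click             119                     129
5         5  153      JP  click             158                     168
9         0  234      BR  click             234                     244
7         1  279      IN  click             280                     290
6         2  308      DE    buy             310                     320
Taking the sum of column 'retries_plus_n_plus_10' gives 1209.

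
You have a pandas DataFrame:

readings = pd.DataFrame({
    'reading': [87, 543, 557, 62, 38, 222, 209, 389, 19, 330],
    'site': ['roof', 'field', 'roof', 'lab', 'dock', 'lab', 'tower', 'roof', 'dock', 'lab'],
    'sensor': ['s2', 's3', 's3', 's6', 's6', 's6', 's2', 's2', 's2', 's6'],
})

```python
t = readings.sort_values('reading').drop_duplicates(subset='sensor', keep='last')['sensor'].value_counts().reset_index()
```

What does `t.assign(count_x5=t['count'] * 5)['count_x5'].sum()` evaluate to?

sort by reading:
   reading   site sensor
8       19   dock     s2
4       38   dock     s6
3       62    lab     s6
0       87   roof     s2
6      209  tower     s2
5      222    lab     s6
9      330    lab     s6
7      389   roof     s2
1      543  field     s3
2      557   roof     s3
drop duplicate sensor (keep=last):
   reading  site sensor
9      330   lab     s6
7      389  roof     s2
2      557  roof     s3
value_counts of sensor:
sensor
s6    1
s2    1
s3    1
Name: count, dtype: int64
reset_index():
  sensor  count
0     s6      1
1     s2      1
2     s3      1
add column count_x5 = t['count'] * 5:
  sensor  count  count_x5
0     s6      1         5
1     s2      1         5
2     s3      1         5
Then the sum of column 'count_x5': 15

15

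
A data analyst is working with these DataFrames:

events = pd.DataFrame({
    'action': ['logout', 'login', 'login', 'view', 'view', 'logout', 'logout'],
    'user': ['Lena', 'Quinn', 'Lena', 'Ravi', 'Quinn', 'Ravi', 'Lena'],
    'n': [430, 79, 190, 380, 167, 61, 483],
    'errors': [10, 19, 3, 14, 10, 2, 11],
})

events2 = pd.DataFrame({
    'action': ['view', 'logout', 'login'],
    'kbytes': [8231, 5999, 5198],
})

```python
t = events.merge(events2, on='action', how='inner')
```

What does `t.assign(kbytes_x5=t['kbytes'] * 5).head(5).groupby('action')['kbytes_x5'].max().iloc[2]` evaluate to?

merge on 'action' (how='inner') → 7 rows:
   action   user    n  errors  kbytes
0  logout   Lena  430      10    5999
1   login  Quinn   79      19    5198
2   login   Lena  190       3    5198
3    view   Ravi  380      14    8231
4    view  Quinn  167      10    8231
5  logout   Ravi   61       2    5999
6  logout   Lena  483      11    5999
add column kbytes_x5 = t['kbytes'] * 5:
   action   user    n  errors  kbytes  kbytes_x5
0  logout   Lena  430      10    5999      29995
1   login  Quinn   79      19    5198      25990
2   login   Lena  190       3    5198      25990
3    view   Ravi  380      14    8231      41155
4    view  Quinn  167      10    8231      41155
5  logout   Ravi   61       2    5999      29995
6  logout   Lena  483      11    5999      29995
take first 5 rows:
   action   user    n  errors  kbytes  kbytes_x5
0  logout   Lena  430      10    5999      29995
1   login  Quinn   79      19    5198      25990
2   login   Lena  190       3    5198      25990
3    view   Ravi  380      14    8231      41155
4    view  Quinn  167      10    8231      41155
group by action, max of kbytes_x5:
action
login     25990
logout    29995
view      41155
Name: kbytes_x5, dtype: int64

41155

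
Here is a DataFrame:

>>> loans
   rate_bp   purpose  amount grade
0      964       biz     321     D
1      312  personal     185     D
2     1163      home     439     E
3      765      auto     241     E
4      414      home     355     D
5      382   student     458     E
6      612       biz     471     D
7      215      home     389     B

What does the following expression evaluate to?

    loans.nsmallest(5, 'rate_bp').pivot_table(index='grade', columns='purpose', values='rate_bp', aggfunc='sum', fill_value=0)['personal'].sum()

312

take 5 rows with smallest rate_bp:
   rate_bp   purpose  amount grade
7      215      home     389     B
1      312  personal     185     D
5      382   student     458     E
4      414      home     355     D
6      612       biz     471     D
pivot: rows=grade, cols=purpose, sum(rate_bp):
purpose  biz  home  personal  student
grade                                
B          0   215         0        0
D        612   414       312        0
E          0     0         0      382
So sum() = 312.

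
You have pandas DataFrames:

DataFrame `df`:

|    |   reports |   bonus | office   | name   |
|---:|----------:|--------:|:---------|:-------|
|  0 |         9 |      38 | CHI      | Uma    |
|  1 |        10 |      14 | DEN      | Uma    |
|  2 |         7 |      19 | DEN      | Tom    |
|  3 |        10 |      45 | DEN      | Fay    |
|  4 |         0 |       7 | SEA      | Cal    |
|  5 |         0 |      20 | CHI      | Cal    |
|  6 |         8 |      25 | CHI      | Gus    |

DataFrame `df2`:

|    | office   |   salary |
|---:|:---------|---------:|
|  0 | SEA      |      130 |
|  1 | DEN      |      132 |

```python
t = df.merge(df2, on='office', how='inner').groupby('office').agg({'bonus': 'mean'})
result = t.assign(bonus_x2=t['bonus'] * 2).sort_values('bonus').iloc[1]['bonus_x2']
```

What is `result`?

52.0

merge on 'office' (how='inner') → 4 rows:
   reports  bonus office name  salary
0       10     14    DEN  Uma     132
1        7     19    DEN  Tom     132
2       10     45    DEN  Fay     132
3        0      7    SEA  Cal     130
group by office, mean of bonus:
        bonus
office       
DEN      26.0
SEA       7.0
add column bonus_x2 = t['bonus'] * 2:
        bonus  bonus_x2
office                 
DEN      26.0      52.0
SEA       7.0      14.0
sort by bonus:
        bonus  bonus_x2
office                 
SEA       7.0      14.0
DEN      26.0      52.0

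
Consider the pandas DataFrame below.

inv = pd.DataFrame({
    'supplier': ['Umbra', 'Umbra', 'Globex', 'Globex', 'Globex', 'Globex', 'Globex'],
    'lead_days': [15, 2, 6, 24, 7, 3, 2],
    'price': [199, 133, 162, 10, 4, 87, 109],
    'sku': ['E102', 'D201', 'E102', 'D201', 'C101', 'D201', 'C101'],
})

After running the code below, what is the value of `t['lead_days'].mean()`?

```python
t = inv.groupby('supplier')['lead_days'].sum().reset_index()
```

29.5

group by supplier, sum of lead_days:
supplier
Globex    42
Umbra     17
Name: lead_days, dtype: int64
reset_index():
  supplier  lead_days
0   Globex         42
1    Umbra         17
mean of column 'lead_days' → 29.5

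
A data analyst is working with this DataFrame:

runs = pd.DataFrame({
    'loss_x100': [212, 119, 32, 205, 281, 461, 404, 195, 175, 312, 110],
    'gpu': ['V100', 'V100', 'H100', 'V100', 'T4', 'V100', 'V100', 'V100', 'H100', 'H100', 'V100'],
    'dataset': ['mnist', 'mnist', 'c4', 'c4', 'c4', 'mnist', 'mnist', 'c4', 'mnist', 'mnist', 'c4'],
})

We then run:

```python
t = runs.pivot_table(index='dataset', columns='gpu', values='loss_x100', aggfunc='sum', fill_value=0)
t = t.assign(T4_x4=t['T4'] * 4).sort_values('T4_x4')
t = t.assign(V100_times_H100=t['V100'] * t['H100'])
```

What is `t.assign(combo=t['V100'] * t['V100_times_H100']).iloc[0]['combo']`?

pivot: rows=dataset, cols=gpu, sum(loss_x100):
gpu      H100   T4  V100
dataset                 
c4         32  281   510
mnist     487    0  1196
add column T4_x4 = t['T4'] * 4:
gpu      H100   T4  V100  T4_x4
dataset                        
c4         32  281   510   1124
mnist     487    0  1196      0
sort by T4_x4:
gpu      H100   T4  V100  T4_x4
dataset                        
mnist     487    0  1196      0
c4         32  281   510   1124
add column V100_times_H100 = t['V100'] * t['H100']:
gpu      H100   T4  V100  T4_x4  V100_times_H100
dataset                                         
mnist     487    0  1196      0           582452
c4         32  281   510   1124            16320
add column combo = t['V100'] * t['V100_times_H100']:
gpu      H100   T4  V100  T4_x4  V100_times_H100      combo
dataset                                                    
mnist     487    0  1196      0           582452  696612592
c4         32  281   510   1124            16320    8323200
Reading off the value at position 0, column 'combo', we get 696612592.

696612592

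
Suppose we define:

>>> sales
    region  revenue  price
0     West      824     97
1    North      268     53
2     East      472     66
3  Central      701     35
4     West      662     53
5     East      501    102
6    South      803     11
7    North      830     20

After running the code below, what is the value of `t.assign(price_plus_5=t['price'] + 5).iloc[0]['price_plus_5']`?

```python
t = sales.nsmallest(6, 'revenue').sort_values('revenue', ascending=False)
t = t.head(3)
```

16

take 6 rows with smallest revenue:
    region  revenue  price
1    North      268     53
2     East      472     66
5     East      501    102
4     West      662     53
3  Central      701     35
6    South      803     11
sort by revenue descending:
    region  revenue  price
6    South      803     11
3  Central      701     35
4     West      662     53
5     East      501    102
2     East      472     66
1    North      268     53
take first 3 rows:
    region  revenue  price
6    South      803     11
3  Central      701     35
4     West      662     53
add column price_plus_5 = t['price'] + 5:
    region  revenue  price  price_plus_5
6    South      803     11            16
3  Central      701     35            40
4     West      662     53            58
So iloc[0]['price_plus_5'] = 16.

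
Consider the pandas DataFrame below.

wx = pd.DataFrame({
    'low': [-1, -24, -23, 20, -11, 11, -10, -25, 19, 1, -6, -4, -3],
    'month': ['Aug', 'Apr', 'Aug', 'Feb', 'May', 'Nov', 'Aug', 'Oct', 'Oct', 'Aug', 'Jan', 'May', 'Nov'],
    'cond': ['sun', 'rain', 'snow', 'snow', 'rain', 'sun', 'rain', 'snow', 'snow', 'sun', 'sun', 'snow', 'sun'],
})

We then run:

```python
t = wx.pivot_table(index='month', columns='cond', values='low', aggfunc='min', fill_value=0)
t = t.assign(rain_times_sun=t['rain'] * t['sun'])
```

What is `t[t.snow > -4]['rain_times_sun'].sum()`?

pivot: rows=month, cols=cond, min(low):
cond   rain  snow  sun
month                 
Apr     -24     0    0
Aug     -10   -23   -1
Feb       0    20    0
Jan       0     0   -6
May     -11    -4    0
Nov       0     0   -3
Oct       0   -25    0
add column rain_times_sun = t['rain'] * t['sun']:
cond   rain  snow  sun  rain_times_sun
month                                 
Apr     -24     0    0               0
Aug     -10   -23   -1              10
Feb       0    20    0               0
Jan       0     0   -6               0
May     -11    -4    0               0
Nov       0     0   -3               0
Oct       0   -25    0               0
filter rows where snow > -4:
cond   rain  snow  sun  rain_times_sun
month                                 
Apr     -24     0    0               0
Feb       0    20    0               0
Jan       0     0   -6               0
Nov       0     0   -3               0
Reading off the sum of column 'rain_times_sun', we get 0.

0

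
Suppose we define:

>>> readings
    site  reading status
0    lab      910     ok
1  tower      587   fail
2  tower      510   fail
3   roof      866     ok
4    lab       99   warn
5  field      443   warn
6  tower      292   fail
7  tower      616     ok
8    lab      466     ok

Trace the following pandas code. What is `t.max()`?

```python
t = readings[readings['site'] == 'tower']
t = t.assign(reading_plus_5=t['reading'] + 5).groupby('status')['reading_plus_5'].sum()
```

1404

filter rows where site == 'tower':
    site  reading status
1  tower      587   fail
2  tower      510   fail
6  tower      292   fail
7  tower      616     ok
add column reading_plus_5 = t['reading'] + 5:
    site  reading status  reading_plus_5
1  tower      587   fail             592
2  tower      510   fail             515
6  tower      292   fail             297
7  tower      616     ok             621
group by status, sum of reading_plus_5:
status
fail    1404
ok       621
Name: reading_plus_5, dtype: int64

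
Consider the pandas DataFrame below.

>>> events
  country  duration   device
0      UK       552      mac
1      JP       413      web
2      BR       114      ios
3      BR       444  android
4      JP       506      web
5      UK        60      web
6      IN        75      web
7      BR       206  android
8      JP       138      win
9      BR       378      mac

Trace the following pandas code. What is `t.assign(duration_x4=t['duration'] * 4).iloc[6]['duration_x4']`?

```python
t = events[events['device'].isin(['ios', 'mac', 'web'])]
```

1512

filter rows where device in ['ios', 'mac', 'web']:
  country  duration device
0      UK       552    mac
1      JP       413    web
2      BR       114    ios
4      JP       506    web
5      UK        60    web
6      IN        75    web
9      BR       378    mac
add column duration_x4 = t['duration'] * 4:
  country  duration device  duration_x4
0      UK       552    mac         2208
1      JP       413    web         1652
2      BR       114    ios          456
4      JP       506    web         2024
5      UK        60    web          240
6      IN        75    web          300
9      BR       378    mac         1512
So iloc[6]['duration_x4'] = 1512.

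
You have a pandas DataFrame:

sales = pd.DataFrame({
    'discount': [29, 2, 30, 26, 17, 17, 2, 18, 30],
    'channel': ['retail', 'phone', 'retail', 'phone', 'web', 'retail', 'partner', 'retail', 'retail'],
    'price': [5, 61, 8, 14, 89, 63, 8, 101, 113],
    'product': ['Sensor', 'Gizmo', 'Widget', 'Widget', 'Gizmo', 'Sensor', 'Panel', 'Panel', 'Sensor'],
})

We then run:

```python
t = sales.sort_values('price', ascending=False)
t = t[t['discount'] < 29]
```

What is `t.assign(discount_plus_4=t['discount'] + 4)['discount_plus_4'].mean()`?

17.6666666667

sort by price descending:
   discount  channel  price product
8        30   retail    113  Sensor
7        18   retail    101   Panel
4        17      web     89   Gizmo
5        17   retail     63  Sensor
1         2    phone     61   Gizmo
3        26    phone     14  Widget
2        30   retail      8  Widget
6         2  partner      8   Panel
0        29   retail      5  Sensor
filter rows where discount < 29:
   discount  channel  price product
7        18   retail    101   Panel
4        17      web     89   Gizmo
5        17   retail     63  Sensor
1         2    phone     61   Gizmo
3        26    phone     14  Widget
6         2  partner      8   Panel
add column discount_plus_4 = t['discount'] + 4:
   discount  channel  price product  discount_plus_4
7        18   retail    101   Panel               22
4        17      web     89   Gizmo               21
5        17   retail     63  Sensor               21
1         2    phone     61   Gizmo                6
3        26    phone     14  Widget               30
6         2  partner      8   Panel                6
mean of column 'discount_plus_4' → 17.6666666667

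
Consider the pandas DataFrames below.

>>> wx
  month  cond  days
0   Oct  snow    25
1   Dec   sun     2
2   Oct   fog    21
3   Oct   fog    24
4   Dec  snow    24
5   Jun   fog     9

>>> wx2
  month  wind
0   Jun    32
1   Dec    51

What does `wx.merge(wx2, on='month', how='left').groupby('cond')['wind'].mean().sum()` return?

134.0

merge on 'month' (how='left') → 6 rows:
  month  cond  days  wind
0   Oct  snow    25   NaN
1   Dec   sun     2  51.0
2   Oct   fog    21   NaN
3   Oct   fog    24   NaN
4   Dec  snow    24  51.0
5   Jun   fog     9  32.0
group by cond, mean of wind:
cond
fog     32.0
snow    51.0
sun     51.0
Name: wind, dtype: float64
Reading off the sum of the resulting series, we get 134.0.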